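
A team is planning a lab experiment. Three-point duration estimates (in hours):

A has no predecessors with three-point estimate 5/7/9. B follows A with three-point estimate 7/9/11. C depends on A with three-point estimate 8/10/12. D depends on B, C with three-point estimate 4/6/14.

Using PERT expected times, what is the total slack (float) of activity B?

1 hours

te_A = (5 + 4·7 + 9)/6 = 42/6 = 7
te_B = (7 + 4·9 + 11)/6 = 54/6 = 9
te_C = (8 + 4·10 + 12)/6 = 60/6 = 10
te_D = (4 + 4·6 + 14)/6 = 42/6 = 7

Forward pass:
ES_A = 0; EF_A = 7
ES_B = 7; EF_B = 7+9 = 16
ES_C = 7; EF_C = 7+10 = 17
ES_D = max(EF_B=16, EF_C=17) = 17; EF_D = 17+7 = 24
Expected project duration μ = 24 hours. Critical path: A → C → D.

Backward pass:
LF_D = 24; LS_D = 24−7 = 17
LF_C = LS_D = 17; LS_C = 17−10 = 7
LF_B = LS_D = 17; LS_B = 17−9 = 8
LF_A = min(LS_B=8, LS_C=7) = 7; LS_A = 7−7 = 0
Slack_B = LS_B − ES_B = 8 − 7 = 1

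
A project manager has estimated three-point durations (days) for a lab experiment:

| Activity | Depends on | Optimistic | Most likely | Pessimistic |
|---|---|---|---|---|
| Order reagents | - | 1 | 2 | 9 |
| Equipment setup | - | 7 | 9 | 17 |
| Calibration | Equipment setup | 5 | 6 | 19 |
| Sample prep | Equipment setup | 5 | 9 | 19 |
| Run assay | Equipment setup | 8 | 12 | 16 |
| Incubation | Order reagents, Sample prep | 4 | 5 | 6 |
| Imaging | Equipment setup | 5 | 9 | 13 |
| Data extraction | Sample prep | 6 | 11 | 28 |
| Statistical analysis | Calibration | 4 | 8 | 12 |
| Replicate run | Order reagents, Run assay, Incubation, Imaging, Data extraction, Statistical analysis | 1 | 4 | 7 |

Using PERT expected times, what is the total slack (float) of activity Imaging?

te_Order reagents = (1 + 4·2 + 9)/6 = 18/6 = 3
te_Equipment setup = (7 + 4·9 + 17)/6 = 60/6 = 10
te_Calibration = (5 + 4·6 + 19)/6 = 48/6 = 8
te_Sample prep = (5 + 4·9 + 19)/6 = 60/6 = 10
te_Run assay = (8 + 4·12 + 16)/6 = 72/6 = 12
te_Incubation = (4 + 4·5 + 6)/6 = 30/6 = 5
te_Imaging = (5 + 4·9 + 13)/6 = 54/6 = 9
te_Data extraction = (6 + 4·11 + 28)/6 = 78/6 = 13
te_Statistical analysis = (4 + 4·8 + 12)/6 = 48/6 = 8
te_Replicate run = (1 + 4·4 + 7)/6 = 24/6 = 4

Forward pass:
ES_Order reagents = 0; EF_Order reagents = 3
ES_Equipment setup = 0; EF_Equipment setup = 10
ES_Calibration = 10; EF_Calibration = 10+8 = 18
ES_Sample prep = 10; EF_Sample prep = 10+10 = 20
ES_Run assay = 10; EF_Run assay = 10+12 = 22
ES_Incubation = max(EF_Order reagents=3, EF_Sample prep=20) = 20; EF_Incubation = 20+5 = 25
ES_Imaging = 10; EF_Imaging = 10+9 = 19
ES_Data extraction = 20; EF_Data extraction = 20+13 = 33
ES_Statistical analysis = 18; EF_Statistical analysis = 18+8 = 26
ES_Replicate run = max(EF_Order reagents=3, EF_Run assay=22, EF_Incubation=25, EF_Imaging=19, EF_Data extraction=33, EF_Statistical analysis=26) = 33; EF_Replicate run = 33+4 = 37
Expected project duration μ = 37 days. Critical path: Equipment setup → Sample prep → Data extraction → Replicate run.

Backward pass:
LF_Replicate run = 37; LS_Replicate run = 37−4 = 33
LF_Statistical analysis = LS_Replicate run = 33; LS_Statistical analysis = 33−8 = 25
LF_Data extraction = LS_Replicate run = 33; LS_Data extraction = 33−13 = 20
LF_Imaging = LS_Replicate run = 33; LS_Imaging = 33−9 = 24
LF_Incubation = LS_Replicate run = 33; LS_Incubation = 33−5 = 28
LF_Run assay = LS_Replicate run = 33; LS_Run assay = 33−12 = 21
LF_Sample prep = min(LS_Incubation=28, LS_Data extraction=20) = 20; LS_Sample prep = 20−10 = 10
LF_Calibration = LS_Statistical analysis = 25; LS_Calibration = 25−8 = 17
LF_Equipment setup = min(LS_Calibration=17, LS_Sample prep=10, LS_Run assay=21, LS_Imaging=24) = 10; LS_Equipment setup = 10−10 = 0
LF_Order reagents = min(LS_Incubation=28, LS_Replicate run=33) = 28; LS_Order reagents = 28−3 = 25
Slack_Imaging = LS_Imaging − ES_Imaging = 24 − 10 = 14

14 days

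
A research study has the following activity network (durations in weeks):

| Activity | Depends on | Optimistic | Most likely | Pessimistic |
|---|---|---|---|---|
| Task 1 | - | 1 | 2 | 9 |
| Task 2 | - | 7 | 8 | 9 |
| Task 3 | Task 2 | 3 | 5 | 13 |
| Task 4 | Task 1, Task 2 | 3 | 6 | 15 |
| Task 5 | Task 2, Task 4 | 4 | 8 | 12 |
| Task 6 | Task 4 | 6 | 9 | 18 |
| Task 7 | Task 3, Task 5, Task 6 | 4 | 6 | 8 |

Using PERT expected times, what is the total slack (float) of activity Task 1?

te_Task 1 = (1 + 4·2 + 9)/6 = 18/6 = 3
te_Task 2 = (7 + 4·8 + 9)/6 = 48/6 = 8
te_Task 3 = (3 + 4·5 + 13)/6 = 36/6 = 6
te_Task 4 = (3 + 4·6 + 15)/6 = 42/6 = 7
te_Task 5 = (4 + 4·8 + 12)/6 = 48/6 = 8
te_Task 6 = (6 + 4·9 + 18)/6 = 60/6 = 10
te_Task 7 = (4 + 4·6 + 8)/6 = 36/6 = 6

Forward pass:
ES_Task 1 = 0; EF_Task 1 = 3
ES_Task 2 = 0; EF_Task 2 = 8
ES_Task 3 = 8; EF_Task 3 = 8+6 = 14
ES_Task 4 = max(EF_Task 1=3, EF_Task 2=8) = 8; EF_Task 4 = 8+7 = 15
ES_Task 5 = max(EF_Task 2=8, EF_Task 4=15) = 15; EF_Task 5 = 15+8 = 23
ES_Task 6 = 15; EF_Task 6 = 15+10 = 25
ES_Task 7 = max(EF_Task 3=14, EF_Task 5=23, EF_Task 6=25) = 25; EF_Task 7 = 25+6 = 31
Expected project duration μ = 31 weeks. Critical path: Task 2 → Task 4 → Task 6 → Task 7.

Backward pass:
LF_Task 7 = 31; LS_Task 7 = 31−6 = 25
LF_Task 6 = LS_Task 7 = 25; LS_Task 6 = 25−10 = 15
LF_Task 5 = LS_Task 7 = 25; LS_Task 5 = 25−8 = 17
LF_Task 4 = min(LS_Task 5=17, LS_Task 6=15) = 15; LS_Task 4 = 15−7 = 8
LF_Task 3 = LS_Task 7 = 25; LS_Task 3 = 25−6 = 19
LF_Task 2 = min(LS_Task 3=19, LS_Task 4=8, LS_Task 5=17) = 8; LS_Task 2 = 8−8 = 0
LF_Task 1 = LS_Task 4 = 8; LS_Task 1 = 8−3 = 5
Slack_Task 1 = LS_Task 1 − ES_Task 1 = 5 − 0 = 5

5 weeks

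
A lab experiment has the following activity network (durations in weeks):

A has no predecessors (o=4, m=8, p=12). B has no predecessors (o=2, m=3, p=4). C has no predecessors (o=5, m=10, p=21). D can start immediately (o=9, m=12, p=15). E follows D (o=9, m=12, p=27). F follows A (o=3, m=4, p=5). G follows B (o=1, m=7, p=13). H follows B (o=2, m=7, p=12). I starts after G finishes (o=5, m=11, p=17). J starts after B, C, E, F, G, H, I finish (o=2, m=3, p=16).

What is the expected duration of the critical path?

31 weeks

te_A = (4 + 4·8 + 12)/6 = 48/6 = 8
te_B = (2 + 4·3 + 4)/6 = 18/6 = 3
te_C = (5 + 4·10 + 21)/6 = 66/6 = 11
te_D = (9 + 4·12 + 15)/6 = 72/6 = 12
te_E = (9 + 4·12 + 27)/6 = 84/6 = 14
te_F = (3 + 4·4 + 5)/6 = 24/6 = 4
te_G = (1 + 4·7 + 13)/6 = 42/6 = 7
te_H = (2 + 4·7 + 12)/6 = 42/6 = 7
te_I = (5 + 4·11 + 17)/6 = 66/6 = 11
te_J = (2 + 4·3 + 16)/6 = 30/6 = 5

Forward pass:
ES_A = 0; EF_A = 8
ES_B = 0; EF_B = 3
ES_C = 0; EF_C = 11
ES_D = 0; EF_D = 12
ES_E = 12; EF_E = 12+14 = 26
ES_F = 8; EF_F = 8+4 = 12
ES_G = 3; EF_G = 3+7 = 10
ES_H = 3; EF_H = 3+7 = 10
ES_I = 10; EF_I = 10+11 = 21
ES_J = max(EF_B=3, EF_C=11, EF_E=26, EF_F=12, EF_G=10, EF_H=10, EF_I=21) = 26; EF_J = 26+5 = 31
Expected project duration μ = 31 weeks. Critical path: D → E → J.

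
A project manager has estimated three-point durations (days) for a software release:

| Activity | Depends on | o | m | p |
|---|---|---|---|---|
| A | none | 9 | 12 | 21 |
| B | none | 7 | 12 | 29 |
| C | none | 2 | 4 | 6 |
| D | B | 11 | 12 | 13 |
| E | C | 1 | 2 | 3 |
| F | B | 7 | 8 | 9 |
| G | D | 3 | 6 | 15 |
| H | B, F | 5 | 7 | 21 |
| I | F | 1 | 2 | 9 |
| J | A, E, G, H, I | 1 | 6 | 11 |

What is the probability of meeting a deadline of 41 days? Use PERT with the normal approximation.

te_A = (9 + 4·12 + 21)/6 = 78/6 = 13; σ²_A = ((21−9)/6)² = 4.000
te_B = (7 + 4·12 + 29)/6 = 84/6 = 14; σ²_B = ((29−7)/6)² = 13.444
te_C = (2 + 4·4 + 6)/6 = 24/6 = 4; σ²_C = ((6−2)/6)² = 0.444
te_D = (11 + 4·12 + 13)/6 = 72/6 = 12; σ²_D = ((13−11)/6)² = 0.111
te_E = (1 + 4·2 + 3)/6 = 12/6 = 2; σ²_E = ((3−1)/6)² = 0.111
te_F = (7 + 4·8 + 9)/6 = 48/6 = 8; σ²_F = ((9−7)/6)² = 0.111
te_G = (3 + 4·6 + 15)/6 = 42/6 = 7; σ²_G = ((15−3)/6)² = 4.000
te_H = (5 + 4·7 + 21)/6 = 54/6 = 9; σ²_H = ((21−5)/6)² = 7.111
te_I = (1 + 4·2 + 9)/6 = 18/6 = 3; σ²_I = ((9−1)/6)² = 1.778
te_J = (1 + 4·6 + 11)/6 = 36/6 = 6; σ²_J = ((11−1)/6)² = 2.778

Forward pass:
ES_A = 0; EF_A = 13
ES_B = 0; EF_B = 14
ES_C = 0; EF_C = 4
ES_D = 14; EF_D = 14+12 = 26
ES_E = 4; EF_E = 4+2 = 6
ES_F = 14; EF_F = 14+8 = 22
ES_G = 26; EF_G = 26+7 = 33
ES_H = max(EF_B=14, EF_F=22) = 22; EF_H = 22+9 = 31
ES_I = 22; EF_I = 22+3 = 25
ES_J = max(EF_A=13, EF_E=6, EF_G=33, EF_H=31, EF_I=25) = 33; EF_J = 33+6 = 39
Expected project duration μ = 39 days. Critical path: B → D → G → J.

Variance along critical path = 13.444 + 0.111 + 4.000 + 2.778 = 20.333; σ = √20.333 = 4.509 days.
Z = (41 − 39) / 4.509 = 0.444
P(T ≤ 41) = Φ(0.444) ≈ 0.671

0.671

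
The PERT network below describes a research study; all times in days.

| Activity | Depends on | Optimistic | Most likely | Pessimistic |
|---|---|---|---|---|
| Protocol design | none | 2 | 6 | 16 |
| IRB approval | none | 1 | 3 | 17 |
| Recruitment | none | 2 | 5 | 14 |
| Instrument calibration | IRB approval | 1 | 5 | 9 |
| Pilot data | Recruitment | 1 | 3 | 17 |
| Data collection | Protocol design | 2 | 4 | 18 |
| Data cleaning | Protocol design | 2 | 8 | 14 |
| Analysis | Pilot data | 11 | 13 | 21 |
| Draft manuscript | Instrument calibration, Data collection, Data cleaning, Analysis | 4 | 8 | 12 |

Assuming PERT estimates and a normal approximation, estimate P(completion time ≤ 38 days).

te_Protocol design = (2 + 4·6 + 16)/6 = 42/6 = 7; σ²_Protocol design = ((16−2)/6)² = 5.444
te_IRB approval = (1 + 4·3 + 17)/6 = 30/6 = 5; σ²_IRB approval = ((17−1)/6)² = 7.111
te_Recruitment = (2 + 4·5 + 14)/6 = 36/6 = 6; σ²_Recruitment = ((14−2)/6)² = 4.000
te_Instrument calibration = (1 + 4·5 + 9)/6 = 30/6 = 5; σ²_Instrument calibration = ((9−1)/6)² = 1.778
te_Pilot data = (1 + 4·3 + 17)/6 = 30/6 = 5; σ²_Pilot data = ((17−1)/6)² = 7.111
te_Data collection = (2 + 4·4 + 18)/6 = 36/6 = 6; σ²_Data collection = ((18−2)/6)² = 7.111
te_Data cleaning = (2 + 4·8 + 14)/6 = 48/6 = 8; σ²_Data cleaning = ((14−2)/6)² = 4.000
te_Analysis = (11 + 4·13 + 21)/6 = 84/6 = 14; σ²_Analysis = ((21−11)/6)² = 2.778
te_Draft manuscript = (4 + 4·8 + 12)/6 = 48/6 = 8; σ²_Draft manuscript = ((12−4)/6)² = 1.778

Forward pass:
ES_Protocol design = 0; EF_Protocol design = 7
ES_IRB approval = 0; EF_IRB approval = 5
ES_Recruitment = 0; EF_Recruitment = 6
ES_Instrument calibration = 5; EF_Instrument calibration = 5+5 = 10
ES_Pilot data = 6; EF_Pilot data = 6+5 = 11
ES_Data collection = 7; EF_Data collection = 7+6 = 13
ES_Data cleaning = 7; EF_Data cleaning = 7+8 = 15
ES_Analysis = 11; EF_Analysis = 11+14 = 25
ES_Draft manuscript = max(EF_Instrument calibration=10, EF_Data collection=13, EF_Data cleaning=15, EF_Analysis=25) = 25; EF_Draft manuscript = 25+8 = 33
Expected project duration μ = 33 days. Critical path: Recruitment → Pilot data → Analysis → Draft manuscript.

Variance along critical path = 4.000 + 7.111 + 2.778 + 1.778 = 15.667; σ = √15.667 = 3.958 days.
Z = (38 − 33) / 3.958 = 1.263
P(T ≤ 38) = Φ(1.263) ≈ 0.897

0.897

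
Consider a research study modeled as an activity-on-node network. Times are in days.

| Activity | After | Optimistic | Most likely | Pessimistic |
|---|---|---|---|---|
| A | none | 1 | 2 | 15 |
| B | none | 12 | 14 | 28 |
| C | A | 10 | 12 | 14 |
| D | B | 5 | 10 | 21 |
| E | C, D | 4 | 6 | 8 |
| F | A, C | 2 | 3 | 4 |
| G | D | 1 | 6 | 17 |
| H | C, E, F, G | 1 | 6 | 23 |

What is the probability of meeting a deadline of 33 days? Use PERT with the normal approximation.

te_A = (1 + 4·2 + 15)/6 = 24/6 = 4; σ²_A = ((15−1)/6)² = 5.444
te_B = (12 + 4·14 + 28)/6 = 96/6 = 16; σ²_B = ((28−12)/6)² = 7.111
te_C = (10 + 4·12 + 14)/6 = 72/6 = 12; σ²_C = ((14−10)/6)² = 0.444
te_D = (5 + 4·10 + 21)/6 = 66/6 = 11; σ²_D = ((21−5)/6)² = 7.111
te_E = (4 + 4·6 + 8)/6 = 36/6 = 6; σ²_E = ((8−4)/6)² = 0.444
te_F = (2 + 4·3 + 4)/6 = 18/6 = 3; σ²_F = ((4−2)/6)² = 0.111
te_G = (1 + 4·6 + 17)/6 = 42/6 = 7; σ²_G = ((17−1)/6)² = 7.111
te_H = (1 + 4·6 + 23)/6 = 48/6 = 8; σ²_H = ((23−1)/6)² = 13.444

Forward pass:
ES_A = 0; EF_A = 4
ES_B = 0; EF_B = 16
ES_C = 4; EF_C = 4+12 = 16
ES_D = 16; EF_D = 16+11 = 27
ES_E = max(EF_C=16, EF_D=27) = 27; EF_E = 27+6 = 33
ES_F = max(EF_A=4, EF_C=16) = 16; EF_F = 16+3 = 19
ES_G = 27; EF_G = 27+7 = 34
ES_H = max(EF_C=16, EF_E=33, EF_F=19, EF_G=34) = 34; EF_H = 34+8 = 42
Expected project duration μ = 42 days. Critical path: B → D → G → H.

Variance along critical path = 7.111 + 7.111 + 7.111 + 13.444 = 34.778; σ = √34.778 = 5.897 days.
Z = (33 − 42) / 5.897 = -1.526
P(T ≤ 33) = Φ(-1.526) ≈ 0.063

0.063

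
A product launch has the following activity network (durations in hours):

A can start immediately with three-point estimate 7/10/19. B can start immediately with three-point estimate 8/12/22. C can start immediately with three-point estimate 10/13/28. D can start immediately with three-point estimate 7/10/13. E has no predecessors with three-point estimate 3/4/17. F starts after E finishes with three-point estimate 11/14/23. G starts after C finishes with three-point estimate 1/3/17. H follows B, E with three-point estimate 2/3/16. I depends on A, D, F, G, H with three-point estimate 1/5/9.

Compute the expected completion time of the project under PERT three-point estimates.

26 hours

te_A = (7 + 4·10 + 19)/6 = 66/6 = 11
te_B = (8 + 4·12 + 22)/6 = 78/6 = 13
te_C = (10 + 4·13 + 28)/6 = 90/6 = 15
te_D = (7 + 4·10 + 13)/6 = 60/6 = 10
te_E = (3 + 4·4 + 17)/6 = 36/6 = 6
te_F = (11 + 4·14 + 23)/6 = 90/6 = 15
te_G = (1 + 4·3 + 17)/6 = 30/6 = 5
te_H = (2 + 4·3 + 16)/6 = 30/6 = 5
te_I = (1 + 4·5 + 9)/6 = 30/6 = 5

Forward pass:
ES_A = 0; EF_A = 11
ES_B = 0; EF_B = 13
ES_C = 0; EF_C = 15
ES_D = 0; EF_D = 10
ES_E = 0; EF_E = 6
ES_F = 6; EF_F = 6+15 = 21
ES_G = 15; EF_G = 15+5 = 20
ES_H = max(EF_B=13, EF_E=6) = 13; EF_H = 13+5 = 18
ES_I = max(EF_A=11, EF_D=10, EF_F=21, EF_G=20, EF_H=18) = 21; EF_I = 21+5 = 26
Expected project duration μ = 26 hours. Critical path: E → F → I.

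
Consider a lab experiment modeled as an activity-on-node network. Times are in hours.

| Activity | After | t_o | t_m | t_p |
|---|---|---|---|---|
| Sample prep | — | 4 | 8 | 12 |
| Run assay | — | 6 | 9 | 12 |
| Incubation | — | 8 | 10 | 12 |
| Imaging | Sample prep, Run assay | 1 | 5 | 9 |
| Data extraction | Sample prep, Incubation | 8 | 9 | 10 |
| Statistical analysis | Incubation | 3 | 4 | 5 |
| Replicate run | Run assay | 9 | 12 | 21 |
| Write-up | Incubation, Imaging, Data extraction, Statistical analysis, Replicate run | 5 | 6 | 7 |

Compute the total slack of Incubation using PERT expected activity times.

3 hours

te_Sample prep = (4 + 4·8 + 12)/6 = 48/6 = 8
te_Run assay = (6 + 4·9 + 12)/6 = 54/6 = 9
te_Incubation = (8 + 4·10 + 12)/6 = 60/6 = 10
te_Imaging = (1 + 4·5 + 9)/6 = 30/6 = 5
te_Data extraction = (8 + 4·9 + 10)/6 = 54/6 = 9
te_Statistical analysis = (3 + 4·4 + 5)/6 = 24/6 = 4
te_Replicate run = (9 + 4·12 + 21)/6 = 78/6 = 13
te_Write-up = (5 + 4·6 + 7)/6 = 36/6 = 6

Forward pass:
ES_Sample prep = 0; EF_Sample prep = 8
ES_Run assay = 0; EF_Run assay = 9
ES_Incubation = 0; EF_Incubation = 10
ES_Imaging = max(EF_Sample prep=8, EF_Run assay=9) = 9; EF_Imaging = 9+5 = 14
ES_Data extraction = max(EF_Sample prep=8, EF_Incubation=10) = 10; EF_Data extraction = 10+9 = 19
ES_Statistical analysis = 10; EF_Statistical analysis = 10+4 = 14
ES_Replicate run = 9; EF_Replicate run = 9+13 = 22
ES_Write-up = max(EF_Incubation=10, EF_Imaging=14, EF_Data extraction=19, EF_Statistical analysis=14, EF_Replicate run=22) = 22; EF_Write-up = 22+6 = 28
Expected project duration μ = 28 hours. Critical path: Run assay → Replicate run → Write-up.

Backward pass:
LF_Write-up = 28; LS_Write-up = 28−6 = 22
LF_Replicate run = LS_Write-up = 22; LS_Replicate run = 22−13 = 9
LF_Statistical analysis = LS_Write-up = 22; LS_Statistical analysis = 22−4 = 18
LF_Data extraction = LS_Write-up = 22; LS_Data extraction = 22−9 = 13
LF_Imaging = LS_Write-up = 22; LS_Imaging = 22−5 = 17
LF_Incubation = min(LS_Data extraction=13, LS_Statistical analysis=18, LS_Write-up=22) = 13; LS_Incubation = 13−10 = 3
LF_Run assay = min(LS_Imaging=17, LS_Replicate run=9) = 9; LS_Run assay = 9−9 = 0
LF_Sample prep = min(LS_Imaging=17, LS_Data extraction=13) = 13; LS_Sample prep = 13−8 = 5
Slack_Incubation = LS_Incubation − ES_Incubation = 3 − 0 = 3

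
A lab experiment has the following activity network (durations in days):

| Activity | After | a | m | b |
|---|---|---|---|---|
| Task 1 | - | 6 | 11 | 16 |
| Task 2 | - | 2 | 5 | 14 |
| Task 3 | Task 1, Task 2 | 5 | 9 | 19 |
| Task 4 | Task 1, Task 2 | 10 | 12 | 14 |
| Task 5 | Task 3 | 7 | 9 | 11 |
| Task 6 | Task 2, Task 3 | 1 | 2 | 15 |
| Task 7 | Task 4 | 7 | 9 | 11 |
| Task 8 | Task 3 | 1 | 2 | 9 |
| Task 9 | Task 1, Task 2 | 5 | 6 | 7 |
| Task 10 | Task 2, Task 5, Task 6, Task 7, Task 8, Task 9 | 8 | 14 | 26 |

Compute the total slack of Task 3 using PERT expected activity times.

te_Task 1 = (6 + 4·11 + 16)/6 = 66/6 = 11
te_Task 2 = (2 + 4·5 + 14)/6 = 36/6 = 6
te_Task 3 = (5 + 4·9 + 19)/6 = 60/6 = 10
te_Task 4 = (10 + 4·12 + 14)/6 = 72/6 = 12
te_Task 5 = (7 + 4·9 + 11)/6 = 54/6 = 9
te_Task 6 = (1 + 4·2 + 15)/6 = 24/6 = 4
te_Task 7 = (7 + 4·9 + 11)/6 = 54/6 = 9
te_Task 8 = (1 + 4·2 + 9)/6 = 18/6 = 3
te_Task 9 = (5 + 4·6 + 7)/6 = 36/6 = 6
te_Task 10 = (8 + 4·14 + 26)/6 = 90/6 = 15

Forward pass:
ES_Task 1 = 0; EF_Task 1 = 11
ES_Task 2 = 0; EF_Task 2 = 6
ES_Task 3 = max(EF_Task 1=11, EF_Task 2=6) = 11; EF_Task 3 = 11+10 = 21
ES_Task 4 = max(EF_Task 1=11, EF_Task 2=6) = 11; EF_Task 4 = 11+12 = 23
ES_Task 5 = 21; EF_Task 5 = 21+9 = 30
ES_Task 6 = max(EF_Task 2=6, EF_Task 3=21) = 21; EF_Task 6 = 21+4 = 25
ES_Task 7 = 23; EF_Task 7 = 23+9 = 32
ES_Task 8 = 21; EF_Task 8 = 21+3 = 24
ES_Task 9 = max(EF_Task 1=11, EF_Task 2=6) = 11; EF_Task 9 = 11+6 = 17
ES_Task 10 = max(EF_Task 2=6, EF_Task 5=30, EF_Task 6=25, EF_Task 7=32, EF_Task 8=24, EF_Task 9=17) = 32; EF_Task 10 = 32+15 = 47
Expected project duration μ = 47 days. Critical path: Task 1 → Task 4 → Task 7 → Task 10.

Backward pass:
LF_Task 10 = 47; LS_Task 10 = 47−15 = 32
LF_Task 9 = LS_Task 10 = 32; LS_Task 9 = 32−6 = 26
LF_Task 8 = LS_Task 10 = 32; LS_Task 8 = 32−3 = 29
LF_Task 7 = LS_Task 10 = 32; LS_Task 7 = 32−9 = 23
LF_Task 6 = LS_Task 10 = 32; LS_Task 6 = 32−4 = 28
LF_Task 5 = LS_Task 10 = 32; LS_Task 5 = 32−9 = 23
LF_Task 4 = LS_Task 7 = 23; LS_Task 4 = 23−12 = 11
LF_Task 3 = min(LS_Task 5=23, LS_Task 6=28, LS_Task 8=29) = 23; LS_Task 3 = 23−10 = 13
LF_Task 2 = min(LS_Task 3=13, LS_Task 4=11, LS_Task 6=28, LS_Task 9=26, LS_Task 10=32) = 11; LS_Task 2 = 11−6 = 5
LF_Task 1 = min(LS_Task 3=13, LS_Task 4=11, LS_Task 9=26) = 11; LS_Task 1 = 11−11 = 0
Slack_Task 3 = LS_Task 3 − ES_Task 3 = 13 − 11 = 2

2 days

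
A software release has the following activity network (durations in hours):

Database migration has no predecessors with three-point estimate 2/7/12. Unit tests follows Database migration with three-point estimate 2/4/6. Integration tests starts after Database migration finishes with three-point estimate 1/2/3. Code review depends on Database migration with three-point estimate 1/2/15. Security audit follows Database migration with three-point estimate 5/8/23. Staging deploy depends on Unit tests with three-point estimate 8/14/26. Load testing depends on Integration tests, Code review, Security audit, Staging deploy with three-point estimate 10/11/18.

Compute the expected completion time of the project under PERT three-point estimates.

te_Database migration = (2 + 4·7 + 12)/6 = 42/6 = 7
te_Unit tests = (2 + 4·4 + 6)/6 = 24/6 = 4
te_Integration tests = (1 + 4·2 + 3)/6 = 12/6 = 2
te_Code review = (1 + 4·2 + 15)/6 = 24/6 = 4
te_Security audit = (5 + 4·8 + 23)/6 = 60/6 = 10
te_Staging deploy = (8 + 4·14 + 26)/6 = 90/6 = 15
te_Load testing = (10 + 4·11 + 18)/6 = 72/6 = 12

Forward pass:
ES_Database migration = 0; EF_Database migration = 7
ES_Unit tests = 7; EF_Unit tests = 7+4 = 11
ES_Integration tests = 7; EF_Integration tests = 7+2 = 9
ES_Code review = 7; EF_Code review = 7+4 = 11
ES_Security audit = 7; EF_Security audit = 7+10 = 17
ES_Staging deploy = 11; EF_Staging deploy = 11+15 = 26
ES_Load testing = max(EF_Integration tests=9, EF_Code review=11, EF_Security audit=17, EF_Staging deploy=26) = 26; EF_Load testing = 26+12 = 38
Expected project duration μ = 38 hours. Critical path: Database migration → Unit tests → Staging deploy → Load testing.

38 hours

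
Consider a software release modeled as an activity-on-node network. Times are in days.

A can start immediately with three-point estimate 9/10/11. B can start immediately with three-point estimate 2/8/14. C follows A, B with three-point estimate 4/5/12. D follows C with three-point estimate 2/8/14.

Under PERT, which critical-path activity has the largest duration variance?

D

te_A = (9 + 4·10 + 11)/6 = 60/6 = 10; σ²_A = ((11−9)/6)² = 0.111
te_B = (2 + 4·8 + 14)/6 = 48/6 = 8; σ²_B = ((14−2)/6)² = 4.000
te_C = (4 + 4·5 + 12)/6 = 36/6 = 6; σ²_C = ((12−4)/6)² = 1.778
te_D = (2 + 4·8 + 14)/6 = 48/6 = 8; σ²_D = ((14−2)/6)² = 4.000

Forward pass:
ES_A = 0; EF_A = 10
ES_B = 0; EF_B = 8
ES_C = max(EF_A=10, EF_B=8) = 10; EF_C = 10+6 = 16
ES_D = 16; EF_D = 16+8 = 24
Expected project duration μ = 24 days. Critical path: A → C → D.

Variances on critical path: σ²_A=0.111, σ²_C=1.778, σ²_D=4.000.
Largest is σ²_D = 4.000.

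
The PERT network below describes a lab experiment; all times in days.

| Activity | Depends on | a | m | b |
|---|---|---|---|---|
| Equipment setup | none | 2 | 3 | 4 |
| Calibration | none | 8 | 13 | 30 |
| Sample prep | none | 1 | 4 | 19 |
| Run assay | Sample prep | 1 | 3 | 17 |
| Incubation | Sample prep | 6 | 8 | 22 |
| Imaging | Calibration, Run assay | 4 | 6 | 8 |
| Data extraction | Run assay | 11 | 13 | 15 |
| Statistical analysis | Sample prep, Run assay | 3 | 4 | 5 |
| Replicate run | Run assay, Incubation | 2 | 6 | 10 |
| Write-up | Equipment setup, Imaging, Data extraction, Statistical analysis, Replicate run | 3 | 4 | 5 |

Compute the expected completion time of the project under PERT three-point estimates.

28 days

te_Equipment setup = (2 + 4·3 + 4)/6 = 18/6 = 3
te_Calibration = (8 + 4·13 + 30)/6 = 90/6 = 15
te_Sample prep = (1 + 4·4 + 19)/6 = 36/6 = 6
te_Run assay = (1 + 4·3 + 17)/6 = 30/6 = 5
te_Incubation = (6 + 4·8 + 22)/6 = 60/6 = 10
te_Imaging = (4 + 4·6 + 8)/6 = 36/6 = 6
te_Data extraction = (11 + 4·13 + 15)/6 = 78/6 = 13
te_Statistical analysis = (3 + 4·4 + 5)/6 = 24/6 = 4
te_Replicate run = (2 + 4·6 + 10)/6 = 36/6 = 6
te_Write-up = (3 + 4·4 + 5)/6 = 24/6 = 4

Forward pass:
ES_Equipment setup = 0; EF_Equipment setup = 3
ES_Calibration = 0; EF_Calibration = 15
ES_Sample prep = 0; EF_Sample prep = 6
ES_Run assay = 6; EF_Run assay = 6+5 = 11
ES_Incubation = 6; EF_Incubation = 6+10 = 16
ES_Imaging = max(EF_Calibration=15, EF_Run assay=11) = 15; EF_Imaging = 15+6 = 21
ES_Data extraction = 11; EF_Data extraction = 11+13 = 24
ES_Statistical analysis = max(EF_Sample prep=6, EF_Run assay=11) = 11; EF_Statistical analysis = 11+4 = 15
ES_Replicate run = max(EF_Run assay=11, EF_Incubation=16) = 16; EF_Replicate run = 16+6 = 22
ES_Write-up = max(EF_Equipment setup=3, EF_Imaging=21, EF_Data extraction=24, EF_Statistical analysis=15, EF_Replicate run=22) = 24; EF_Write-up = 24+4 = 28
Expected project duration μ = 28 days. Critical path: Sample prep → Run assay → Data extraction → Write-up.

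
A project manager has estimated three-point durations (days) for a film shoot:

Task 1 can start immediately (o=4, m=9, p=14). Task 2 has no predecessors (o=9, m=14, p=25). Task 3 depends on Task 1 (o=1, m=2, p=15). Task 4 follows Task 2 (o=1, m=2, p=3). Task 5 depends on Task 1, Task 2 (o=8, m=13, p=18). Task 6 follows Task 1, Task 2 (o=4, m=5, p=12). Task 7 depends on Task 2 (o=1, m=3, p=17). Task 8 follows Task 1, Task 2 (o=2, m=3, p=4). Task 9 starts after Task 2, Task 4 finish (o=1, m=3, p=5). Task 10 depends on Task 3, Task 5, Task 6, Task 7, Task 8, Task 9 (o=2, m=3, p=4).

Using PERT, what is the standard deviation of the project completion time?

te_Task 1 = (4 + 4·9 + 14)/6 = 54/6 = 9; σ²_Task 1 = ((14−4)/6)² = 2.778
te_Task 2 = (9 + 4·14 + 25)/6 = 90/6 = 15; σ²_Task 2 = ((25−9)/6)² = 7.111
te_Task 3 = (1 + 4·2 + 15)/6 = 24/6 = 4; σ²_Task 3 = ((15−1)/6)² = 5.444
te_Task 4 = (1 + 4·2 + 3)/6 = 12/6 = 2; σ²_Task 4 = ((3−1)/6)² = 0.111
te_Task 5 = (8 + 4·13 + 18)/6 = 78/6 = 13; σ²_Task 5 = ((18−8)/6)² = 2.778
te_Task 6 = (4 + 4·5 + 12)/6 = 36/6 = 6; σ²_Task 6 = ((12−4)/6)² = 1.778
te_Task 7 = (1 + 4·3 + 17)/6 = 30/6 = 5; σ²_Task 7 = ((17−1)/6)² = 7.111
te_Task 8 = (2 + 4·3 + 4)/6 = 18/6 = 3; σ²_Task 8 = ((4−2)/6)² = 0.111
te_Task 9 = (1 + 4·3 + 5)/6 = 18/6 = 3; σ²_Task 9 = ((5−1)/6)² = 0.444
te_Task 10 = (2 + 4·3 + 4)/6 = 18/6 = 3; σ²_Task 10 = ((4−2)/6)² = 0.111

Forward pass:
ES_Task 1 = 0; EF_Task 1 = 9
ES_Task 2 = 0; EF_Task 2 = 15
ES_Task 3 = 9; EF_Task 3 = 9+4 = 13
ES_Task 4 = 15; EF_Task 4 = 15+2 = 17
ES_Task 5 = max(EF_Task 1=9, EF_Task 2=15) = 15; EF_Task 5 = 15+13 = 28
ES_Task 6 = max(EF_Task 1=9, EF_Task 2=15) = 15; EF_Task 6 = 15+6 = 21
ES_Task 7 = 15; EF_Task 7 = 15+5 = 20
ES_Task 8 = max(EF_Task 1=9, EF_Task 2=15) = 15; EF_Task 8 = 15+3 = 18
ES_Task 9 = max(EF_Task 2=15, EF_Task 4=17) = 17; EF_Task 9 = 17+3 = 20
ES_Task 10 = max(EF_Task 3=13, EF_Task 5=28, EF_Task 6=21, EF_Task 7=20, EF_Task 8=18, EF_Task 9=20) = 28; EF_Task 10 = 28+3 = 31
Expected project duration μ = 31 days. Critical path: Task 2 → Task 5 → Task 10.

Variance along critical path = 7.111 + 2.778 + 0.111 = 10.000
σ = √10.000 = 3.162 days

3.16 days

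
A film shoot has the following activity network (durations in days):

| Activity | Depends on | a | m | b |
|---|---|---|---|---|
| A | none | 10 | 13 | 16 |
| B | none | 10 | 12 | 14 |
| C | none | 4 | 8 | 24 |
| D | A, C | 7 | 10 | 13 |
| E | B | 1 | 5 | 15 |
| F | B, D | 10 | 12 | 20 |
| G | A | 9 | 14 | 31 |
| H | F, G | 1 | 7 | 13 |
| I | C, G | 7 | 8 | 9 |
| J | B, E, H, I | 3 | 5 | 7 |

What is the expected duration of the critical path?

te_A = (10 + 4·13 + 16)/6 = 78/6 = 13
te_B = (10 + 4·12 + 14)/6 = 72/6 = 12
te_C = (4 + 4·8 + 24)/6 = 60/6 = 10
te_D = (7 + 4·10 + 13)/6 = 60/6 = 10
te_E = (1 + 4·5 + 15)/6 = 36/6 = 6
te_F = (10 + 4·12 + 20)/6 = 78/6 = 13
te_G = (9 + 4·14 + 31)/6 = 96/6 = 16
te_H = (1 + 4·7 + 13)/6 = 42/6 = 7
te_I = (7 + 4·8 + 9)/6 = 48/6 = 8
te_J = (3 + 4·5 + 7)/6 = 30/6 = 5

Forward pass:
ES_A = 0; EF_A = 13
ES_B = 0; EF_B = 12
ES_C = 0; EF_C = 10
ES_D = max(EF_A=13, EF_C=10) = 13; EF_D = 13+10 = 23
ES_E = 12; EF_E = 12+6 = 18
ES_F = max(EF_B=12, EF_D=23) = 23; EF_F = 23+13 = 36
ES_G = 13; EF_G = 13+16 = 29
ES_H = max(EF_F=36, EF_G=29) = 36; EF_H = 36+7 = 43
ES_I = max(EF_C=10, EF_G=29) = 29; EF_I = 29+8 = 37
ES_J = max(EF_B=12, EF_E=18, EF_H=43, EF_I=37) = 43; EF_J = 43+5 = 48
Expected project duration μ = 48 days. Critical path: A → D → F → H → J.

48 days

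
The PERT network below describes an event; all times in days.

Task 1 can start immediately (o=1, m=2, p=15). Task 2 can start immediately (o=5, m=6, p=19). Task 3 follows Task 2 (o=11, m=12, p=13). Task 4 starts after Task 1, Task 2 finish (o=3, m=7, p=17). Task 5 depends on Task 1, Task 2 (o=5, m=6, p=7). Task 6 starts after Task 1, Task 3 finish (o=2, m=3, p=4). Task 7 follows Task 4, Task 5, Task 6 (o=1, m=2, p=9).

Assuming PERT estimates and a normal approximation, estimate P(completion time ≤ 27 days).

te_Task 1 = (1 + 4·2 + 15)/6 = 24/6 = 4; σ²_Task 1 = ((15−1)/6)² = 5.444
te_Task 2 = (5 + 4·6 + 19)/6 = 48/6 = 8; σ²_Task 2 = ((19−5)/6)² = 5.444
te_Task 3 = (11 + 4·12 + 13)/6 = 72/6 = 12; σ²_Task 3 = ((13−11)/6)² = 0.111
te_Task 4 = (3 + 4·7 + 17)/6 = 48/6 = 8; σ²_Task 4 = ((17−3)/6)² = 5.444
te_Task 5 = (5 + 4·6 + 7)/6 = 36/6 = 6; σ²_Task 5 = ((7−5)/6)² = 0.111
te_Task 6 = (2 + 4·3 + 4)/6 = 18/6 = 3; σ²_Task 6 = ((4−2)/6)² = 0.111
te_Task 7 = (1 + 4·2 + 9)/6 = 18/6 = 3; σ²_Task 7 = ((9−1)/6)² = 1.778

Forward pass:
ES_Task 1 = 0; EF_Task 1 = 4
ES_Task 2 = 0; EF_Task 2 = 8
ES_Task 3 = 8; EF_Task 3 = 8+12 = 20
ES_Task 4 = max(EF_Task 1=4, EF_Task 2=8) = 8; EF_Task 4 = 8+8 = 16
ES_Task 5 = max(EF_Task 1=4, EF_Task 2=8) = 8; EF_Task 5 = 8+6 = 14
ES_Task 6 = max(EF_Task 1=4, EF_Task 3=20) = 20; EF_Task 6 = 20+3 = 23
ES_Task 7 = max(EF_Task 4=16, EF_Task 5=14, EF_Task 6=23) = 23; EF_Task 7 = 23+3 = 26
Expected project duration μ = 26 days. Critical path: Task 2 → Task 3 → Task 6 → Task 7.

Variance along critical path = 5.444 + 0.111 + 0.111 + 1.778 = 7.444; σ = √7.444 = 2.728 days.
Z = (27 − 26) / 2.728 = 0.367
P(T ≤ 27) = Φ(0.367) ≈ 0.643

0.643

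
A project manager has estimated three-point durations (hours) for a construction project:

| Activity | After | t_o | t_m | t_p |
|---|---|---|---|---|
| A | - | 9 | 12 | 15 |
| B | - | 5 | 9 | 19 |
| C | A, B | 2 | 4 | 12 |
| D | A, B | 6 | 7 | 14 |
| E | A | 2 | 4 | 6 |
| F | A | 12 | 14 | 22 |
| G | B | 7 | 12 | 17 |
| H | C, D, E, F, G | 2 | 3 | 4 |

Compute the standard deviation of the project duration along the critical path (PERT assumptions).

te_A = (9 + 4·12 + 15)/6 = 72/6 = 12; σ²_A = ((15−9)/6)² = 1.000
te_B = (5 + 4·9 + 19)/6 = 60/6 = 10; σ²_B = ((19−5)/6)² = 5.444
te_C = (2 + 4·4 + 12)/6 = 30/6 = 5; σ²_C = ((12−2)/6)² = 2.778
te_D = (6 + 4·7 + 14)/6 = 48/6 = 8; σ²_D = ((14−6)/6)² = 1.778
te_E = (2 + 4·4 + 6)/6 = 24/6 = 4; σ²_E = ((6−2)/6)² = 0.444
te_F = (12 + 4·14 + 22)/6 = 90/6 = 15; σ²_F = ((22−12)/6)² = 2.778
te_G = (7 + 4·12 + 17)/6 = 72/6 = 12; σ²_G = ((17−7)/6)² = 2.778
te_H = (2 + 4·3 + 4)/6 = 18/6 = 3; σ²_H = ((4−2)/6)² = 0.111

Forward pass:
ES_A = 0; EF_A = 12
ES_B = 0; EF_B = 10
ES_C = max(EF_A=12, EF_B=10) = 12; EF_C = 12+5 = 17
ES_D = max(EF_A=12, EF_B=10) = 12; EF_D = 12+8 = 20
ES_E = 12; EF_E = 12+4 = 16
ES_F = 12; EF_F = 12+15 = 27
ES_G = 10; EF_G = 10+12 = 22
ES_H = max(EF_C=17, EF_D=20, EF_E=16, EF_F=27, EF_G=22) = 27; EF_H = 27+3 = 30
Expected project duration μ = 30 hours. Critical path: A → F → H.

Variance along critical path = 1.000 + 2.778 + 0.111 = 3.889
σ = √3.889 = 1.972 hours

1.97 hours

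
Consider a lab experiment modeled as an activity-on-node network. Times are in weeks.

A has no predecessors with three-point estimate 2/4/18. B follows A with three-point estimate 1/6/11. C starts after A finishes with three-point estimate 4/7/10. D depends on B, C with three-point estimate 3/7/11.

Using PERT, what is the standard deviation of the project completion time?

3.14 weeks

te_A = (2 + 4·4 + 18)/6 = 36/6 = 6; σ²_A = ((18−2)/6)² = 7.111
te_B = (1 + 4·6 + 11)/6 = 36/6 = 6; σ²_B = ((11−1)/6)² = 2.778
te_C = (4 + 4·7 + 10)/6 = 42/6 = 7; σ²_C = ((10−4)/6)² = 1.000
te_D = (3 + 4·7 + 11)/6 = 42/6 = 7; σ²_D = ((11−3)/6)² = 1.778

Forward pass:
ES_A = 0; EF_A = 6
ES_B = 6; EF_B = 6+6 = 12
ES_C = 6; EF_C = 6+7 = 13
ES_D = max(EF_B=12, EF_C=13) = 13; EF_D = 13+7 = 20
Expected project duration μ = 20 weeks. Critical path: A → C → D.

Variance along critical path = 7.111 + 1.000 + 1.778 = 9.889
σ = √9.889 = 3.145 weeks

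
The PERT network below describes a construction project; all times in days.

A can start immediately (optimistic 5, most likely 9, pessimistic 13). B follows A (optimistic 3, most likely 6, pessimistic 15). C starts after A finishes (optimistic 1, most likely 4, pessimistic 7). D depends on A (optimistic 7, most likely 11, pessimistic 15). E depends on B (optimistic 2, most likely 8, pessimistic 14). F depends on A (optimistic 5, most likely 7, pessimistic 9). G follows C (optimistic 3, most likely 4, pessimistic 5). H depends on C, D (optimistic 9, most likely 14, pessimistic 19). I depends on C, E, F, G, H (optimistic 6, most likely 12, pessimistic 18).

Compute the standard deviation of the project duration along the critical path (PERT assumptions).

te_A = (5 + 4·9 + 13)/6 = 54/6 = 9; σ²_A = ((13−5)/6)² = 1.778
te_B = (3 + 4·6 + 15)/6 = 42/6 = 7; σ²_B = ((15−3)/6)² = 4.000
te_C = (1 + 4·4 + 7)/6 = 24/6 = 4; σ²_C = ((7−1)/6)² = 1.000
te_D = (7 + 4·11 + 15)/6 = 66/6 = 11; σ²_D = ((15−7)/6)² = 1.778
te_E = (2 + 4·8 + 14)/6 = 48/6 = 8; σ²_E = ((14−2)/6)² = 4.000
te_F = (5 + 4·7 + 9)/6 = 42/6 = 7; σ²_F = ((9−5)/6)² = 0.444
te_G = (3 + 4·4 + 5)/6 = 24/6 = 4; σ²_G = ((5−3)/6)² = 0.111
te_H = (9 + 4·14 + 19)/6 = 84/6 = 14; σ²_H = ((19−9)/6)² = 2.778
te_I = (6 + 4·12 + 18)/6 = 72/6 = 12; σ²_I = ((18−6)/6)² = 4.000

Forward pass:
ES_A = 0; EF_A = 9
ES_B = 9; EF_B = 9+7 = 16
ES_C = 9; EF_C = 9+4 = 13
ES_D = 9; EF_D = 9+11 = 20
ES_E = 16; EF_E = 16+8 = 24
ES_F = 9; EF_F = 9+7 = 16
ES_G = 13; EF_G = 13+4 = 17
ES_H = max(EF_C=13, EF_D=20) = 20; EF_H = 20+14 = 34
ES_I = max(EF_C=13, EF_E=24, EF_F=16, EF_G=17, EF_H=34) = 34; EF_I = 34+12 = 46
Expected project duration μ = 46 days. Critical path: A → D → H → I.

Variance along critical path = 1.778 + 1.778 + 2.778 + 4.000 = 10.333
σ = √10.333 = 3.215 days

3.21 days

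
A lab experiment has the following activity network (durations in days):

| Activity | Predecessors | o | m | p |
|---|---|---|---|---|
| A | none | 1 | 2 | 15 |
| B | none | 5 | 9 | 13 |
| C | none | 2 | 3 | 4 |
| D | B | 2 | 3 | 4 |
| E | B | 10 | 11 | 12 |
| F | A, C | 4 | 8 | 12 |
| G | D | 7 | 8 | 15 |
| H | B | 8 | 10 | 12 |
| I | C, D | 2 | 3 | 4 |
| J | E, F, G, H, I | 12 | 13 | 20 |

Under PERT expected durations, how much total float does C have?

te_A = (1 + 4·2 + 15)/6 = 24/6 = 4
te_B = (5 + 4·9 + 13)/6 = 54/6 = 9
te_C = (2 + 4·3 + 4)/6 = 18/6 = 3
te_D = (2 + 4·3 + 4)/6 = 18/6 = 3
te_E = (10 + 4·11 + 12)/6 = 66/6 = 11
te_F = (4 + 4·8 + 12)/6 = 48/6 = 8
te_G = (7 + 4·8 + 15)/6 = 54/6 = 9
te_H = (8 + 4·10 + 12)/6 = 60/6 = 10
te_I = (2 + 4·3 + 4)/6 = 18/6 = 3
te_J = (12 + 4·13 + 20)/6 = 84/6 = 14

Forward pass:
ES_A = 0; EF_A = 4
ES_B = 0; EF_B = 9
ES_C = 0; EF_C = 3
ES_D = 9; EF_D = 9+3 = 12
ES_E = 9; EF_E = 9+11 = 20
ES_F = max(EF_A=4, EF_C=3) = 4; EF_F = 4+8 = 12
ES_G = 12; EF_G = 12+9 = 21
ES_H = 9; EF_H = 9+10 = 19
ES_I = max(EF_C=3, EF_D=12) = 12; EF_I = 12+3 = 15
ES_J = max(EF_E=20, EF_F=12, EF_G=21, EF_H=19, EF_I=15) = 21; EF_J = 21+14 = 35
Expected project duration μ = 35 days. Critical path: B → D → G → J.

Backward pass:
LF_J = 35; LS_J = 35−14 = 21
LF_I = LS_J = 21; LS_I = 21−3 = 18
LF_H = LS_J = 21; LS_H = 21−10 = 11
LF_G = LS_J = 21; LS_G = 21−9 = 12
LF_F = LS_J = 21; LS_F = 21−8 = 13
LF_E = LS_J = 21; LS_E = 21−11 = 10
LF_D = min(LS_G=12, LS_I=18) = 12; LS_D = 12−3 = 9
LF_C = min(LS_F=13, LS_I=18) = 13; LS_C = 13−3 = 10
LF_B = min(LS_D=9, LS_E=10, LS_H=11) = 9; LS_B = 9−9 = 0
LF_A = LS_F = 13; LS_A = 13−4 = 9
Slack_C = LS_C − ES_C = 10 − 0 = 10

10 days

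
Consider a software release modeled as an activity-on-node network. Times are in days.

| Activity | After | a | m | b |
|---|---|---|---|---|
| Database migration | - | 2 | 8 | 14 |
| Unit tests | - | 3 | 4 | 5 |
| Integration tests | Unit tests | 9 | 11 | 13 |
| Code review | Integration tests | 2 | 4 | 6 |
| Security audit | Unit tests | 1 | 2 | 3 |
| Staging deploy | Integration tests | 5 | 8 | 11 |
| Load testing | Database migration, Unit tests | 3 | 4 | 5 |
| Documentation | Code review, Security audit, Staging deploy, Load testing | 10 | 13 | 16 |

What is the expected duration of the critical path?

36 days

te_Database migration = (2 + 4·8 + 14)/6 = 48/6 = 8
te_Unit tests = (3 + 4·4 + 5)/6 = 24/6 = 4
te_Integration tests = (9 + 4·11 + 13)/6 = 66/6 = 11
te_Code review = (2 + 4·4 + 6)/6 = 24/6 = 4
te_Security audit = (1 + 4·2 + 3)/6 = 12/6 = 2
te_Staging deploy = (5 + 4·8 + 11)/6 = 48/6 = 8
te_Load testing = (3 + 4·4 + 5)/6 = 24/6 = 4
te_Documentation = (10 + 4·13 + 16)/6 = 78/6 = 13

Forward pass:
ES_Database migration = 0; EF_Database migration = 8
ES_Unit tests = 0; EF_Unit tests = 4
ES_Integration tests = 4; EF_Integration tests = 4+11 = 15
ES_Code review = 15; EF_Code review = 15+4 = 19
ES_Security audit = 4; EF_Security audit = 4+2 = 6
ES_Staging deploy = 15; EF_Staging deploy = 15+8 = 23
ES_Load testing = max(EF_Database migration=8, EF_Unit tests=4) = 8; EF_Load testing = 8+4 = 12
ES_Documentation = max(EF_Code review=19, EF_Security audit=6, EF_Staging deploy=23, EF_Load testing=12) = 23; EF_Documentation = 23+13 = 36
Expected project duration μ = 36 days. Critical path: Unit tests → Integration tests → Staging deploy → Documentation.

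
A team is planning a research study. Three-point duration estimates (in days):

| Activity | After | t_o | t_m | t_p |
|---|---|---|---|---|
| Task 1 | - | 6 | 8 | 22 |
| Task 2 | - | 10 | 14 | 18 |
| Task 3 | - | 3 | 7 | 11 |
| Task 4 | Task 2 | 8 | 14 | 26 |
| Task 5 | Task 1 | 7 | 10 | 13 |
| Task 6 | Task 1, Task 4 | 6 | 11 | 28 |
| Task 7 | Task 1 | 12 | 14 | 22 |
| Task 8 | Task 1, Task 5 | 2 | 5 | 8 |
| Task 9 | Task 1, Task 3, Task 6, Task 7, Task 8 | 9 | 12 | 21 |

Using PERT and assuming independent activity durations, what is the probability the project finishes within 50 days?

0.173

te_Task 1 = (6 + 4·8 + 22)/6 = 60/6 = 10; σ²_Task 1 = ((22−6)/6)² = 7.111
te_Task 2 = (10 + 4·14 + 18)/6 = 84/6 = 14; σ²_Task 2 = ((18−10)/6)² = 1.778
te_Task 3 = (3 + 4·7 + 11)/6 = 42/6 = 7; σ²_Task 3 = ((11−3)/6)² = 1.778
te_Task 4 = (8 + 4·14 + 26)/6 = 90/6 = 15; σ²_Task 4 = ((26−8)/6)² = 9.000
te_Task 5 = (7 + 4·10 + 13)/6 = 60/6 = 10; σ²_Task 5 = ((13−7)/6)² = 1.000
te_Task 6 = (6 + 4·11 + 28)/6 = 78/6 = 13; σ²_Task 6 = ((28−6)/6)² = 13.444
te_Task 7 = (12 + 4·14 + 22)/6 = 90/6 = 15; σ²_Task 7 = ((22−12)/6)² = 2.778
te_Task 8 = (2 + 4·5 + 8)/6 = 30/6 = 5; σ²_Task 8 = ((8−2)/6)² = 1.000
te_Task 9 = (9 + 4·12 + 21)/6 = 78/6 = 13; σ²_Task 9 = ((21−9)/6)² = 4.000

Forward pass:
ES_Task 1 = 0; EF_Task 1 = 10
ES_Task 2 = 0; EF_Task 2 = 14
ES_Task 3 = 0; EF_Task 3 = 7
ES_Task 4 = 14; EF_Task 4 = 14+15 = 29
ES_Task 5 = 10; EF_Task 5 = 10+10 = 20
ES_Task 6 = max(EF_Task 1=10, EF_Task 4=29) = 29; EF_Task 6 = 29+13 = 42
ES_Task 7 = 10; EF_Task 7 = 10+15 = 25
ES_Task 8 = max(EF_Task 1=10, EF_Task 5=20) = 20; EF_Task 8 = 20+5 = 25
ES_Task 9 = max(EF_Task 1=10, EF_Task 3=7, EF_Task 6=42, EF_Task 7=25, EF_Task 8=25) = 42; EF_Task 9 = 42+13 = 55
Expected project duration μ = 55 days. Critical path: Task 2 → Task 4 → Task 6 → Task 9.

Variance along critical path = 1.778 + 9.000 + 13.444 + 4.000 = 28.222; σ = √28.222 = 5.312 days.
Z = (50 − 55) / 5.312 = -0.941
P(T ≤ 50) = Φ(-0.941) ≈ 0.173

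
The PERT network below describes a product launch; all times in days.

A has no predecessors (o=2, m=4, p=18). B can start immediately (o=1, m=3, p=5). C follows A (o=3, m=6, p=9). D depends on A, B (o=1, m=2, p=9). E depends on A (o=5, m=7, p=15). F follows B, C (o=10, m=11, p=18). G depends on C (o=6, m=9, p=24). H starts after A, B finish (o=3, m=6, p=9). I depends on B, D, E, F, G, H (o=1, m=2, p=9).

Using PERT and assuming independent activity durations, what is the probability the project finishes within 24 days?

0.190

te_A = (2 + 4·4 + 18)/6 = 36/6 = 6; σ²_A = ((18−2)/6)² = 7.111
te_B = (1 + 4·3 + 5)/6 = 18/6 = 3; σ²_B = ((5−1)/6)² = 0.444
te_C = (3 + 4·6 + 9)/6 = 36/6 = 6; σ²_C = ((9−3)/6)² = 1.000
te_D = (1 + 4·2 + 9)/6 = 18/6 = 3; σ²_D = ((9−1)/6)² = 1.778
te_E = (5 + 4·7 + 15)/6 = 48/6 = 8; σ²_E = ((15−5)/6)² = 2.778
te_F = (10 + 4·11 + 18)/6 = 72/6 = 12; σ²_F = ((18−10)/6)² = 1.778
te_G = (6 + 4·9 + 24)/6 = 66/6 = 11; σ²_G = ((24−6)/6)² = 9.000
te_H = (3 + 4·6 + 9)/6 = 36/6 = 6; σ²_H = ((9−3)/6)² = 1.000
te_I = (1 + 4·2 + 9)/6 = 18/6 = 3; σ²_I = ((9−1)/6)² = 1.778

Forward pass:
ES_A = 0; EF_A = 6
ES_B = 0; EF_B = 3
ES_C = 6; EF_C = 6+6 = 12
ES_D = max(EF_A=6, EF_B=3) = 6; EF_D = 6+3 = 9
ES_E = 6; EF_E = 6+8 = 14
ES_F = max(EF_B=3, EF_C=12) = 12; EF_F = 12+12 = 24
ES_G = 12; EF_G = 12+11 = 23
ES_H = max(EF_A=6, EF_B=3) = 6; EF_H = 6+6 = 12
ES_I = max(EF_B=3, EF_D=9, EF_E=14, EF_F=24, EF_G=23, EF_H=12) = 24; EF_I = 24+3 = 27
Expected project duration μ = 27 days. Critical path: A → C → F → I.

Variance along critical path = 7.111 + 1.000 + 1.778 + 1.778 = 11.667; σ = √11.667 = 3.416 days.
Z = (24 − 27) / 3.416 = -0.878
P(T ≤ 24) = Φ(-0.878) ≈ 0.190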